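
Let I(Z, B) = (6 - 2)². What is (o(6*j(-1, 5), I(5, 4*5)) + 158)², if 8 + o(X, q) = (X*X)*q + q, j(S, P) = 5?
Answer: 212168356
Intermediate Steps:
I(Z, B) = 16 (I(Z, B) = 4² = 16)
o(X, q) = -8 + q + q*X² (o(X, q) = -8 + ((X*X)*q + q) = -8 + (X²*q + q) = -8 + (q*X² + q) = -8 + (q + q*X²) = -8 + q + q*X²)
(o(6*j(-1, 5), I(5, 4*5)) + 158)² = ((-8 + 16 + 16*(6*5)²) + 158)² = ((-8 + 16 + 16*30²) + 158)² = ((-8 + 16 + 16*900) + 158)² = ((-8 + 16 + 14400) + 158)² = (14408 + 158)² = 14566² = 212168356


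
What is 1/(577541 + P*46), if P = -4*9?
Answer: 1/575885 ≈ 1.7365e-6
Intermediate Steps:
P = -36
1/(577541 + P*46) = 1/(577541 - 36*46) = 1/(577541 - 1656) = 1/575885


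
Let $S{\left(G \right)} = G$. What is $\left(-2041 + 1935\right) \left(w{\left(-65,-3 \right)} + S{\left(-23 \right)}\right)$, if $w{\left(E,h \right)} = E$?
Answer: $9328$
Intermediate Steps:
$\left(-2041 + 1935\right) \left(w{\left(-65,-3 \right)} + S{\left(-23 \right)}\right) = \left(-2041 + 1935\right) \left(-65 - 23\right) = \left(-106\right) \left(-88\right) = 9328$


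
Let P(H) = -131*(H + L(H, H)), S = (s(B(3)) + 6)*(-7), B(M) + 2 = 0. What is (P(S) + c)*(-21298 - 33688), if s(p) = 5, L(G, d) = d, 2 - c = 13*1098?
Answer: -324527372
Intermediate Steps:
B(M) = -2 (B(M) = -2 + 0 = -2)
c = -14272 (c = 2 - 13*1098 = 2 - 1*14274 = 2 - 14274 = -14272)
S = -77 (S = (5 + 6)*(-7) = 11*(-7) = -77)
P(H) = -262*H (P(H) = -131*(H + H) = -262*H)
(P(S) + c)*(-21298 - 33688) = (-262*(-77) - 14272)*(-21298 - 33688) = (20174 - 14272)*(-54986) = 5902*(-54986) = -324527372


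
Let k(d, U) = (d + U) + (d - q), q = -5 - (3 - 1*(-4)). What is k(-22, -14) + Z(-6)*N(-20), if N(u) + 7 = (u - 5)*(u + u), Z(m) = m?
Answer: -6004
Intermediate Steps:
q = -12 (q = -5 - (3 + 4) = -5 - 1*7 = -5 - 7 = -12)
N(u) = -7 + 2*u*(-5 + u) (N(u) = -7 + (u - 5)*(u + u) = -7 + (-5 + u)*(2*u) = -7 + 2*u*(-5 + u))
k(d, U) = 12 + U + 2*d (k(d, U) = (d + U) + (d - 1*(-12)) = (U + d) + (d + 12) = (U + d) + (12 + d) = 12 + U + 2*d)
k(-22, -14) + Z(-6)*N(-20) = (12 - 14 + 2*(-22)) - 6*(-7 - 10*(-20) + 2*(-20)²) = (12 - 14 - 44) - 6*(-7 + 200 + 2*400) = -46 - 6*(-7 + 200 + 800) = -46 - 6*993 = -46 - 5958 = -6004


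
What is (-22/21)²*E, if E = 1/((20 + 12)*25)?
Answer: 121/88200 ≈ 0.0013719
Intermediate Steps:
E = 1/800 (E = (1/25)/32 = (1/32)*(1/25) = 1/800 ≈ 0.0012500)
(-22/21)²*E = (-22/21)²*(1/800) = (484/441)*(1/800) = 121/88200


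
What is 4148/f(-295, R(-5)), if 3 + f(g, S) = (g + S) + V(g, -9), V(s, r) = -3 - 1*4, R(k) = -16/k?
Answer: -20740/1509 ≈ -13.744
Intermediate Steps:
V(s, r) = -7 (V(s, r) = -3 - 4 = -7)
f(g, S) = -10 + S + g (f(g, S) = -3 + ((g + S) - 7) = -3 + ((S + g) - 7) = -3 + (-7 + S + g) = -10 + S + g)
4148/f(-295, R(-5)) = 4148/(-10 - 16/(-5) - 295) = 4148/(-10 - 16*(-⅕) - 295) = 4148/(-10 + 16/5 - 295) = 4148/(-1509/5) = 4148*(-5/1509) = -20740/1509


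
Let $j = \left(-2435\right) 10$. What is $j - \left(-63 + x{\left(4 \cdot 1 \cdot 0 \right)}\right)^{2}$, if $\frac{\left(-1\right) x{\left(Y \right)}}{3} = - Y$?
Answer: $-28319$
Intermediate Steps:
$x{\left(Y \right)} = 3 Y$ ($x{\left(Y \right)} = - 3 \left(- Y\right) = 3 Y$)
$j = -24350$
$j - \left(-63 + x{\left(4 \cdot 1 \cdot 0 \right)}\right)^{2} = -24350 - \left(-63 + 3 \cdot 4 \cdot 1 \cdot 0\right)^{2} = -24350 - \left(-63 + 3 \cdot 4 \cdot 0\right)^{2} = -24350 - \left(-63 + 3 \cdot 0\right)^{2} = -24350 - \left(-63 + 0\right)^{2} = -24350 - \left(-63\right)^{2} = -24350 - 3969 = -28319$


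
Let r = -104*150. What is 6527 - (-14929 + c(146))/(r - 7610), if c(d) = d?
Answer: 151476887/23210 ≈ 6526.4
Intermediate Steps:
r = -15600
6527 - (-14929 + c(146))/(r - 7610) = 6527 - (-14929 + 146)/(-15600 - 7610) = 6527 - (-14783)/(-23210) = 6527 - (-14783)*(-1)/23210 = 6527 - 1*14783/23210 = 6527 - 14783/23210 = 151476887/23210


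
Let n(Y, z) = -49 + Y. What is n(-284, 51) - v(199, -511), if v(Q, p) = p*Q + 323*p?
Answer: 266409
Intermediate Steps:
v(Q, p) = 323*p + Q*p (v(Q, p) = Q*p + 323*p = 323*p + Q*p)
n(-284, 51) - v(199, -511) = (-49 - 284) - (-511)*(323 + 199) = -333 - (-511)*522 = -333 - 1*(-266742) = -333 + 266742 = 266409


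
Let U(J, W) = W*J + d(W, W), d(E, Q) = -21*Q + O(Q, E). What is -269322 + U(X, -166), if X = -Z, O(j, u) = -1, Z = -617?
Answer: -368259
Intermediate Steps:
X = 617 (X = -1*(-617) = 617)
d(E, Q) = -1 - 21*Q (d(E, Q) = -21*Q - 1 = -1 - 21*Q)
U(J, W) = -1 - 21*W + J*W (U(J, W) = W*J + (-1 - 21*W) = J*W + (-1 - 21*W) = -1 - 21*W + J*W)
-269322 + U(X, -166) = -269322 + (-1 - 21*(-166) + 617*(-166)) = -269322 + (-1 + 3486 - 102422) = -269322 - 98937 = -368259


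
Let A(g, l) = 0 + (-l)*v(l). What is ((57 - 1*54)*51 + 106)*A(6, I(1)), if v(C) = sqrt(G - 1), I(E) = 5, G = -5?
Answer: -1295*I*sqrt(6) ≈ -3172.1*I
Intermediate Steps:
v(C) = I*sqrt(6) (v(C) = sqrt(-5 - 1) = sqrt(-6) = I*sqrt(6))
A(g, l) = -I*l*sqrt(6) (A(g, l) = 0 + (-l)*(I*sqrt(6)) = 0 - I*l*sqrt(6) = -I*l*sqrt(6))
((57 - 1*54)*51 + 106)*A(6, I(1)) = ((57 - 1*54)*51 + 106)*(-1*I*5*sqrt(6)) = ((57 - 54)*51 + 106)*(-5*I*sqrt(6)) = (3*51 + 106)*(-5*I*sqrt(6)) = (153 + 106)*(-5*I*sqrt(6)) = 259*(-5*I*sqrt(6)) = -1295*I*sqrt(6)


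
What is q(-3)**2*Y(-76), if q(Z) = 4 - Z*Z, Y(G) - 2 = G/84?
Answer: 575/21 ≈ 27.381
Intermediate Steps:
Y(G) = 2 + G/84
q(Z) = 4 - Z**2
q(-3)**2*Y(-76) = (4 - 1*(-3)**2)**2*(2 + (1/84)*(-76)) = (4 - 1*9)**2*(2 - 19/21) = (4 - 9)**2*(23/21) = (-5)**2*(23/21) = 25*(23/21) = 575/21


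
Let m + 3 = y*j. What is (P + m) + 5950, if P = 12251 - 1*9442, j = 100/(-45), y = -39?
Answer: 26528/3 ≈ 8842.7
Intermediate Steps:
j = -20/9 (j = 100*(-1/45) = -20/9 ≈ -2.2222)
P = 2809 (P = 12251 - 9442 = 2809)
m = 251/3 (m = -3 - 39*(-20/9) = -3 + 260/3 = 251/3 ≈ 83.667)
(P + m) + 5950 = (2809 + 251/3) + 5950 = 8678/3 + 5950 = 26528/3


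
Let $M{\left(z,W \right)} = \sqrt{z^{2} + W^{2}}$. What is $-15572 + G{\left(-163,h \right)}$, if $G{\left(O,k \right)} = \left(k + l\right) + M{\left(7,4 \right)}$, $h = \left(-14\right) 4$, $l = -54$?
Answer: $-15682 + \sqrt{65} \approx -15674.0$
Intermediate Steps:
$M{\left(z,W \right)} = \sqrt{W^{2} + z^{2}}$
$h = -56$
$G{\left(O,k \right)} = -54 + k + \sqrt{65}$ ($G{\left(O,k \right)} = \left(k - 54\right) + \sqrt{4^{2} + 7^{2}} = \left(-54 + k\right) + \sqrt{16 + 49} = \left(-54 + k\right) + \sqrt{65} = -54 + k + \sqrt{65}$)
$-15572 + G{\left(-163,h \right)} = -15572 - \left(110 - \sqrt{65}\right) = -15682 + \sqrt{65}$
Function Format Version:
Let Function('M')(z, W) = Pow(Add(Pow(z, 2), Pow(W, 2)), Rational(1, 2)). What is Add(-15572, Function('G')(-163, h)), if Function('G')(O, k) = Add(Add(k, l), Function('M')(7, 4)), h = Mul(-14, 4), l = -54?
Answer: Add(-15682, Pow(65, Rational(1, 2))) ≈ -15674.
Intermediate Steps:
Function('M')(z, W) = Pow(Add(Pow(W, 2), Pow(z, 2)), Rational(1, 2))
h = -56
Function('G')(O, k) = Add(-54, k, Pow(65, Rational(1, 2))) (Function('G')(O, k) = Add(Add(k, -54), Pow(Add(Pow(4, 2), Pow(7, 2)), Rational(1, 2))) = Add(Add(-54, k), Pow(Add(16, 49), Rational(1, 2))) = Add(Add(-54, k), Pow(65, Rational(1, 2))) = Add(-54, k, Pow(65, Rational(1, 2))))
Add(-15572, Function('G')(-163, h)) = Add(-15572, Add(-54, -56, Pow(65, Rational(1, 2)))) = Add(-15572, Add(-110, Pow(65, Rational(1, 2)))) = Add(-15682, Pow(65, Rational(1, 2)))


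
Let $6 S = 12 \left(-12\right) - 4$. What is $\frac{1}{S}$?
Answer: $- \frac{3}{74} \approx -0.040541$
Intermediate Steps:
$S = - \frac{74}{3}$ ($S = \frac{12 \left(-12\right) - 4}{6} = \frac{-144 - 4}{6} = \frac{1}{6} \left(-148\right) = - \frac{74}{3} \approx -24.667$)
$\frac{1}{S} = \frac{1}{- \frac{74}{3}} = - \frac{3}{74}$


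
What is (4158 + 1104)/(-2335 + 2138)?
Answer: -5262/197 ≈ -26.711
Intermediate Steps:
(4158 + 1104)/(-2335 + 2138) = 5262/(-197) = 5262*(-1/197) = -5262/197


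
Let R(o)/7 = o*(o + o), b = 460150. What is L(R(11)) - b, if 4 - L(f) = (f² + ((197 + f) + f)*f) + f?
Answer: -9404466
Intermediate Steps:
R(o) = 14*o² (R(o) = 7*(o*(o + o)) = 7*(o*(2*o)) = 7*(2*o²) = 14*o²)
L(f) = 4 - f - f² - f*(197 + 2*f) (L(f) = 4 - ((f² + ((197 + f) + f)*f) + f) = 4 - ((f² + (197 + 2*f)*f) + f) = 4 - ((f² + f*(197 + 2*f)) + f) = 4 - (f + f² + f*(197 + 2*f)) = 4 + (-f - f² - f*(197 + 2*f)) = 4 - f - f² - f*(197 + 2*f))
L(R(11)) - b = (4 - 2772*11² - 3*(14*11²)²) - 1*460150 = (4 - 2772*121 - 3*(14*121)²) - 460150 = (4 - 198*1694 - 3*1694²) - 460150 = (4 - 335412 - 3*2869636) - 460150 = (4 - 335412 - 8608908) - 460150 = -8944316 - 460150 = -9404466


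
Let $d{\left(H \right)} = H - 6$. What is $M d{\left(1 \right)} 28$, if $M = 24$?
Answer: $-3360$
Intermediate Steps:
$d{\left(H \right)} = -6 + H$ ($d{\left(H \right)} = H - 6 = -6 + H$)
$M d{\left(1 \right)} 28 = 24 \left(-6 + 1\right) 28 = 24 \left(-5\right) 28 = \left(-120\right) 28 = -3360$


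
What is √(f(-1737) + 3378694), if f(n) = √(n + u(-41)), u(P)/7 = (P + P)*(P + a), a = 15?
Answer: √(3378694 + √13187) ≈ 1838.2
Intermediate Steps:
u(P) = 14*P*(15 + P) (u(P) = 7*((P + P)*(P + 15)) = 7*((2*P)*(15 + P)) = 7*(2*P*(15 + P)) = 14*P*(15 + P))
f(n) = √(14924 + n) (f(n) = √(n + 14*(-41)*(15 - 41)) = √(n + 14*(-41)*(-26)) = √(n + 14924) = √(14924 + n))
√(f(-1737) + 3378694) = √(√(14924 - 1737) + 3378694) = √(√13187 + 3378694) = √(3378694 + √13187)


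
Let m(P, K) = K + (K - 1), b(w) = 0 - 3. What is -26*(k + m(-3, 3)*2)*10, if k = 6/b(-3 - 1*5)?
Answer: -2080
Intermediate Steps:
b(w) = -3
k = -2 (k = 6/(-3) = 6*(-1/3) = -2)
m(P, K) = -1 + 2*K (m(P, K) = K + (-1 + K) = -1 + 2*K)
-26*(k + m(-3, 3)*2)*10 = -26*(-2 + (-1 + 2*3)*2)*10 = -26*(-2 + (-1 + 6)*2)*10 = -26*(-2 + 5*2)*10 = -26*(-2 + 10)*10 = -26*8*10 = -208*10 = -2080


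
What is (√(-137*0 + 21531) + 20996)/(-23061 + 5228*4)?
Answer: -20996/2149 - √21531/2149 ≈ -9.8384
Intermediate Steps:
(√(-137*0 + 21531) + 20996)/(-23061 + 5228*4) = (√(0 + 21531) + 20996)/(-23061 + 20912) = (√21531 + 20996)/(-2149) = (20996 + √21531)*(-1/2149) = -20996/2149 - √21531/2149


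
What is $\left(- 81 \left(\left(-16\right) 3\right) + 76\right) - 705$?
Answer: $3259$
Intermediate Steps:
$\left(- 81 \left(\left(-16\right) 3\right) + 76\right) - 705 = \left(\left(-81\right) \left(-48\right) + 76\right) - 705 = \left(3888 + 76\right) - 705 = 3964 - 705 = 3259$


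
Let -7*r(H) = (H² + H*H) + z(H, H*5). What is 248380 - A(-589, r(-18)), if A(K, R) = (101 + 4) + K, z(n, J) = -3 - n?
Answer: 248864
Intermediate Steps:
r(H) = 3/7 - 2*H²/7 + H/7 (r(H) = -((H² + H*H) + (-3 - H))/7 = -((H² + H²) + (-3 - H))/7 = -(2*H² + (-3 - H))/7 = -(-3 - H + 2*H²)/7 = 3/7 - 2*H²/7 + H/7)
A(K, R) = 105 + K
248380 - A(-589, r(-18)) = 248380 - (105 - 589) = 248380 - 1*(-484) = 248380 + 484 = 248864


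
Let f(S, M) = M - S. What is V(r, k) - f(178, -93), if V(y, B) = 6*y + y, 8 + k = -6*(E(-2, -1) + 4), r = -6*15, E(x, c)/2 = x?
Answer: -359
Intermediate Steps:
E(x, c) = 2*x
r = -90
k = -8 (k = -8 - 6*(2*(-2) + 4) = -8 - 6*(-4 + 4) = -8 - 6*0 = -8 + 0 = -8)
V(y, B) = 7*y
V(r, k) - f(178, -93) = 7*(-90) - (-93 - 1*178) = -630 - (-93 - 178) = -630 - 1*(-271) = -630 + 271 = -359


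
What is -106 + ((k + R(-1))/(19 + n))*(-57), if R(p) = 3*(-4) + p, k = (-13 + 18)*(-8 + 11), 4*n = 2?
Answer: -1454/13 ≈ -111.85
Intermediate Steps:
n = ½ (n = (¼)*2 = ½ ≈ 0.50000)
k = 15 (k = 5*3 = 15)
R(p) = -12 + p
-106 + ((k + R(-1))/(19 + n))*(-57) = -106 + ((15 + (-12 - 1))/(19 + ½))*(-57) = -106 + ((15 - 13)/(39/2))*(-57) = -106 + (2*(2/39))*(-57) = -106 + (4/39)*(-57) = -106 - 76/13 = -1454/13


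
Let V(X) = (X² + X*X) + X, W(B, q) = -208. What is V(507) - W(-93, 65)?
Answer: 514813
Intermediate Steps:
V(X) = X + 2*X² (V(X) = (X² + X²) + X = 2*X² + X = X + 2*X²)
V(507) - W(-93, 65) = 507*(1 + 2*507) - 1*(-208) = 507*(1 + 1014) + 208 = 507*1015 + 208 = 514605 + 208 = 514813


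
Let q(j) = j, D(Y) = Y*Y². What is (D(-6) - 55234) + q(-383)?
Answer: -55833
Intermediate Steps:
D(Y) = Y³
(D(-6) - 55234) + q(-383) = ((-6)³ - 55234) - 383 = (-216 - 55234) - 383 = -55450 - 383 = -55833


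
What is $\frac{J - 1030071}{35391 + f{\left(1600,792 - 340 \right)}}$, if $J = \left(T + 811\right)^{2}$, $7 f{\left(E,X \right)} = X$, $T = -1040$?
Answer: $- \frac{6843410}{248189} \approx -27.573$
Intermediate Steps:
$f{\left(E,X \right)} = \frac{X}{7}$
$J = 52441$ ($J = \left(-1040 + 811\right)^{2} = \left(-229\right)^{2} = 52441$)
$\frac{J - 1030071}{35391 + f{\left(1600,792 - 340 \right)}} = \frac{52441 - 1030071}{35391 + \frac{792 - 340}{7}} = - \frac{977630}{35391 + \frac{1}{7} \cdot 452} = - \frac{977630}{35391 + \frac{452}{7}} = - \frac{977630}{\frac{248189}{7}} = \left(-977630\right) \frac{7}{248189} = - \frac{6843410}{248189}$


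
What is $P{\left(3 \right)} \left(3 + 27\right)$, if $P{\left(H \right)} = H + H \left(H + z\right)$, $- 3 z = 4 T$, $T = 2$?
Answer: $120$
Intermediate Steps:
$z = - \frac{8}{3}$ ($z = - \frac{4 \cdot 2}{3} = \left(- \frac{1}{3}\right) 8 = - \frac{8}{3} \approx -2.6667$)
$P{\left(H \right)} = H + H \left(- \frac{8}{3} + H\right)$ ($P{\left(H \right)} = H + H \left(H - \frac{8}{3}\right) = H + H \left(- \frac{8}{3} + H\right)$)
$P{\left(3 \right)} \left(3 + 27\right) = \frac{1}{3} \cdot 3 \left(-5 + 3 \cdot 3\right) \left(3 + 27\right) = \frac{1}{3} \cdot 3 \left(-5 + 9\right) 30 = \frac{1}{3} \cdot 3 \cdot 4 \cdot 30 = 4 \cdot 30 = 120$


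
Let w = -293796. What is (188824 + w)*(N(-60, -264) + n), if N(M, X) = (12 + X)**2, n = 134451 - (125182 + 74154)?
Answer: 144966332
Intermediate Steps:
n = -64885 (n = 134451 - 1*199336 = 134451 - 199336 = -64885)
(188824 + w)*(N(-60, -264) + n) = (188824 - 293796)*((12 - 264)**2 - 64885) = -104972*((-252)**2 - 64885) = -104972*(63504 - 64885) = -104972*(-1381) = 144966332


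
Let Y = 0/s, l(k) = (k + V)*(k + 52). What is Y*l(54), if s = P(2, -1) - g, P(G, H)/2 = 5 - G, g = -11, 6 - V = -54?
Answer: 0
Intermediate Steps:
V = 60 (V = 6 - 1*(-54) = 6 + 54 = 60)
P(G, H) = 10 - 2*G (P(G, H) = 2*(5 - G) = 10 - 2*G)
l(k) = (52 + k)*(60 + k) (l(k) = (k + 60)*(k + 52) = (60 + k)*(52 + k) = (52 + k)*(60 + k))
s = 17 (s = (10 - 2*2) - 1*(-11) = (10 - 4) + 11 = 6 + 11 = 17)
Y = 0 (Y = 0/17 = 0*(1/17) = 0)
Y*l(54) = 0*(3120 + 54**2 + 112*54) = 0*(3120 + 2916 + 6048) = 0*12084 = 0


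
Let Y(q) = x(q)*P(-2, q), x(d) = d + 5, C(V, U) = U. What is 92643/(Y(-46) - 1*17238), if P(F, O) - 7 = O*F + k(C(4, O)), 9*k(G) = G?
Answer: -833787/189787 ≈ -4.3933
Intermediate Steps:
k(G) = G/9
P(F, O) = 7 + O/9 + F*O (P(F, O) = 7 + (O*F + O/9) = 7 + (F*O + O/9) = 7 + (O/9 + F*O) = 7 + O/9 + F*O)
x(d) = 5 + d
Y(q) = (5 + q)*(7 - 17*q/9) (Y(q) = (5 + q)*(7 + q/9 - 2*q) = (5 + q)*(7 - 17*q/9))
92643/(Y(-46) - 1*17238) = 92643/((5 - 46)*(63 - 17*(-46))/9 - 1*17238) = 92643/((1/9)*(-41)*(63 + 782) - 17238) = 92643/((1/9)*(-41)*845 - 17238) = 92643/(-34645/9 - 17238) = 92643/(-189787/9) = 92643*(-9/189787) = -833787/189787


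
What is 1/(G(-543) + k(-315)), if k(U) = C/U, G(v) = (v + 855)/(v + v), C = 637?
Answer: -8145/18811 ≈ -0.43299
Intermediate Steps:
G(v) = (855 + v)/(2*v) (G(v) = (855 + v)/((2*v)) = (855 + v)*(1/(2*v)) = (855 + v)/(2*v))
k(U) = 637/U
1/(G(-543) + k(-315)) = 1/((1/2)*(855 - 543)/(-543) + 637/(-315)) = 1/((1/2)*(-1/543)*312 + 637*(-1/315)) = 1/(-52/181 - 91/45) = 1/(-18811/8145) = -8145/18811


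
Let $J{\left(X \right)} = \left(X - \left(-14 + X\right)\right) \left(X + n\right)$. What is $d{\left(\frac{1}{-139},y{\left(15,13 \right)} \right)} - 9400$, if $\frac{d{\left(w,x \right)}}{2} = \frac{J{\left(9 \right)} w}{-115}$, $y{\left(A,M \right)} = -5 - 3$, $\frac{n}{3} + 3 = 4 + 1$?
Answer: $- \frac{30051716}{3197} \approx -9400.0$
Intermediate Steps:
$n = 6$ ($n = -9 + 3 \left(4 + 1\right) = -9 + 3 \cdot 5 = -9 + 15 = 6$)
$y{\left(A,M \right)} = -8$
$J{\left(X \right)} = 84 + 14 X$ ($J{\left(X \right)} = \left(X - \left(-14 + X\right)\right) \left(X + 6\right) = 14 \left(6 + X\right) = 84 + 14 X$)
$d{\left(w,x \right)} = - \frac{84 w}{23}$ ($d{\left(w,x \right)} = 2 \frac{\left(84 + 14 \cdot 9\right) w}{-115} = 2 \left(84 + 126\right) w \left(- \frac{1}{115}\right) = 2 \cdot 210 w \left(- \frac{1}{115}\right) = 2 \left(- \frac{42 w}{23}\right) = - \frac{84 w}{23}$)
$d{\left(\frac{1}{-139},y{\left(15,13 \right)} \right)} - 9400 = - \frac{84}{23 \left(-139\right)} - 9400 = \left(- \frac{84}{23}\right) \left(- \frac{1}{139}\right) - 9400 = \frac{84}{3197} - 9400 = - \frac{30051716}{3197}$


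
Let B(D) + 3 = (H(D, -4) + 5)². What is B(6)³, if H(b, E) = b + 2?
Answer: 4574296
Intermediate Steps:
H(b, E) = 2 + b
B(D) = -3 + (7 + D)² (B(D) = -3 + ((2 + D) + 5)² = -3 + (7 + D)²)
B(6)³ = (-3 + (7 + 6)²)³ = (-3 + 13²)³ = (-3 + 169)³ = 166³ = 4574296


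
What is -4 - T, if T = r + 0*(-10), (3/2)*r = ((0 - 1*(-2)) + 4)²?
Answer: -28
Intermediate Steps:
r = 24 (r = 2*((0 - 1*(-2)) + 4)²/3 = 2*((0 + 2) + 4)²/3 = 2*(2 + 4)²/3 = (⅔)*6² = (⅔)*36 = 24)
T = 24 (T = 24 + 0*(-10) = 24 + 0 = 24)
-4 - T = -4 - 1*24 = -4 - 24 = -28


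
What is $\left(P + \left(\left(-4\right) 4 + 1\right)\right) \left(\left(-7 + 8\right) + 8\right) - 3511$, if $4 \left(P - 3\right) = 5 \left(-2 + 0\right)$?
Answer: $- \frac{7283}{2} \approx -3641.5$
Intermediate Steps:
$P = \frac{1}{2}$ ($P = 3 + \frac{5 \left(-2 + 0\right)}{4} = 3 + \frac{5 \left(-2\right)}{4} = 3 + \frac{1}{4} \left(-10\right) = 3 - \frac{5}{2} = \frac{1}{2} \approx 0.5$)
$\left(P + \left(\left(-4\right) 4 + 1\right)\right) \left(\left(-7 + 8\right) + 8\right) - 3511 = \left(\frac{1}{2} + \left(\left(-4\right) 4 + 1\right)\right) \left(\left(-7 + 8\right) + 8\right) - 3511 = \left(\frac{1}{2} + \left(-16 + 1\right)\right) \left(1 + 8\right) - 3511 = \left(\frac{1}{2} - 15\right) 9 - 3511 = \left(- \frac{29}{2}\right) 9 - 3511 = - \frac{261}{2} - 3511 = - \frac{7283}{2}$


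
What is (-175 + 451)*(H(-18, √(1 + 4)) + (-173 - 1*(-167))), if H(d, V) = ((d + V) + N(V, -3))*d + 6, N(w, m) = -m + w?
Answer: 74520 - 9936*√5 ≈ 52302.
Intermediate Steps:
N(w, m) = w - m
H(d, V) = 6 + d*(3 + d + 2*V) (H(d, V) = ((d + V) + (V - 1*(-3)))*d + 6 = ((V + d) + (V + 3))*d + 6 = ((V + d) + (3 + V))*d + 6 = (3 + d + 2*V)*d + 6 = d*(3 + d + 2*V) + 6 = 6 + d*(3 + d + 2*V))
(-175 + 451)*(H(-18, √(1 + 4)) + (-173 - 1*(-167))) = (-175 + 451)*((6 + (-18)² + √(1 + 4)*(-18) - 18*(3 + √(1 + 4))) + (-173 - 1*(-167))) = 276*((6 + 324 + √5*(-18) - 18*(3 + √5)) + (-173 + 167)) = 276*((6 + 324 - 18*√5 + (-54 - 18*√5)) - 6) = 276*((276 - 36*√5) - 6) = 276*(270 - 36*√5) = 74520 - 9936*√5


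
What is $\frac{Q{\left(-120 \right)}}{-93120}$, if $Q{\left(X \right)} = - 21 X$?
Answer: $- \frac{21}{776} \approx -0.027062$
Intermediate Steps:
$\frac{Q{\left(-120 \right)}}{-93120} = \frac{\left(-21\right) \left(-120\right)}{-93120} = 2520 \left(- \frac{1}{93120}\right) = - \frac{21}{776}$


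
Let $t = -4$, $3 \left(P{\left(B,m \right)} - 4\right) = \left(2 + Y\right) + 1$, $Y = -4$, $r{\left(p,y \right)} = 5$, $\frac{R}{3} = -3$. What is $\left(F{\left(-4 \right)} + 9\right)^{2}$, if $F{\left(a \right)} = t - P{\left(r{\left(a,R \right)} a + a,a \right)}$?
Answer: $\frac{16}{9} \approx 1.7778$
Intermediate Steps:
$R = -9$ ($R = 3 \left(-3\right) = -9$)
$P{\left(B,m \right)} = \frac{11}{3}$ ($P{\left(B,m \right)} = 4 + \frac{\left(2 - 4\right) + 1}{3} = 4 + \frac{-2 + 1}{3} = 4 + \frac{1}{3} \left(-1\right) = 4 - \frac{1}{3} = \frac{11}{3}$)
$F{\left(a \right)} = - \frac{23}{3}$ ($F{\left(a \right)} = -4 - \frac{11}{3} = - \frac{23}{3}$)
$\left(F{\left(-4 \right)} + 9\right)^{2} = \left(- \frac{23}{3} + 9\right)^{2} = \left(\frac{4}{3}\right)^{2} = \frac{16}{9}$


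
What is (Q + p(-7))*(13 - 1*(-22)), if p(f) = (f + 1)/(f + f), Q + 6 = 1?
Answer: -160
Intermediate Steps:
Q = -5 (Q = -6 + 1 = -5)
p(f) = (1 + f)/(2*f) (p(f) = (1 + f)/((2*f)) = (1 + f)*(1/(2*f)) = (1 + f)/(2*f))
(Q + p(-7))*(13 - 1*(-22)) = (-5 + (½)*(1 - 7)/(-7))*(13 - 1*(-22)) = (-5 + (½)*(-⅐)*(-6))*(13 + 22) = (-5 + 3/7)*35 = -32/7*35 = -160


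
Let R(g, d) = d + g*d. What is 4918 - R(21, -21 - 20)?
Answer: 5820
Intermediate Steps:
R(g, d) = d + d*g
4918 - R(21, -21 - 20) = 4918 - (-21 - 20)*(1 + 21) = 4918 - (-41)*22 = 4918 - 1*(-902) = 4918 + 902 = 5820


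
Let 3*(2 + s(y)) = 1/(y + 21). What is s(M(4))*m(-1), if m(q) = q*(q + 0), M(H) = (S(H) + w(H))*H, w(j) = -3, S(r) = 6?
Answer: -197/99 ≈ -1.9899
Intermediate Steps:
M(H) = 3*H (M(H) = (6 - 3)*H = 3*H)
m(q) = q² (m(q) = q*q = q²)
s(y) = -2 + 1/(3*(21 + y)) (s(y) = -2 + 1/(3*(y + 21)) = -2 + 1/(3*(21 + y)))
s(M(4))*m(-1) = ((-125 - 18*4)/(3*(21 + 3*4)))*(-1)² = ((-125 - 6*12)/(3*(21 + 12)))*1 = ((⅓)*(-125 - 72)/33)*1 = ((⅓)*(1/33)*(-197))*1 = -197/99*1 = -197/99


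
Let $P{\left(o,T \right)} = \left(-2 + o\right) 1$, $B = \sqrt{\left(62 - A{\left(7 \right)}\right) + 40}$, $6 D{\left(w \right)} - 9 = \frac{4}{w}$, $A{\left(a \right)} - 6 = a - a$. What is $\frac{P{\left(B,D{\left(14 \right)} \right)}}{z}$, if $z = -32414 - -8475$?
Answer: $\frac{2}{23939} - \frac{4 \sqrt{6}}{23939} \approx -0.00032574$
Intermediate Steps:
$A{\left(a \right)} = 6$ ($A{\left(a \right)} = 6 + \left(a - a\right) = 6 + 0 = 6$)
$D{\left(w \right)} = \frac{3}{2} + \frac{2}{3 w}$ ($D{\left(w \right)} = \frac{3}{2} + \frac{4 \frac{1}{w}}{6} = \frac{3}{2} + \frac{2}{3 w}$)
$z = -23939$ ($z = -32414 + 8475 = -23939$)
$B = 4 \sqrt{6}$ ($B = \sqrt{\left(62 - 6\right) + 40} = \sqrt{56 + 40} = \sqrt{96} = 4 \sqrt{6} \approx 9.798$)
$P{\left(o,T \right)} = -2 + o$
$\frac{P{\left(B,D{\left(14 \right)} \right)}}{z} = \frac{-2 + 4 \sqrt{6}}{-23939} = \left(-2 + 4 \sqrt{6}\right) \left(- \frac{1}{23939}\right) = \frac{2}{23939} - \frac{4 \sqrt{6}}{23939}$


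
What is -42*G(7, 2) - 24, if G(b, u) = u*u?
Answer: -192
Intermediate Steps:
G(b, u) = u²
-42*G(7, 2) - 24 = -42*2² - 24 = -42*4 - 24 = -168 - 24 = -192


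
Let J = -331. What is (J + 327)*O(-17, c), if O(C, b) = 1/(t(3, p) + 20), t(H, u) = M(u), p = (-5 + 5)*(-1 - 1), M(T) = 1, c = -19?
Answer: -4/21 ≈ -0.19048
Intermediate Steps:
p = 0 (p = 0*(-2) = 0)
t(H, u) = 1
O(C, b) = 1/21 (O(C, b) = 1/(1 + 20) = 1/21)
(J + 327)*O(-17, c) = (-331 + 327)*(1/21) = -4*1/21 = -4/21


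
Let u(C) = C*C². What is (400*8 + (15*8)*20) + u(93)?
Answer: 809957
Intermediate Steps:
u(C) = C³
(400*8 + (15*8)*20) + u(93) = (400*8 + (15*8)*20) + 93³ = (3200 + 120*20) + 804357 = (3200 + 2400) + 804357 = 5600 + 804357 = 809957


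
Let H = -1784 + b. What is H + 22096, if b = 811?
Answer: 21123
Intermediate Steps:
H = -973 (H = -1784 + 811 = -973)
H + 22096 = -973 + 22096 = 21123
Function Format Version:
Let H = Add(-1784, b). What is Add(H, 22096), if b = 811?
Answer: 21123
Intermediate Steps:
H = -973 (H = Add(-1784, 811) = -973)
Add(H, 22096) = Add(-973, 22096) = 21123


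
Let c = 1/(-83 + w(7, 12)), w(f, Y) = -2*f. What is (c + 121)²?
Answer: 137733696/9409 ≈ 14639.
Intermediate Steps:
c = -1/97 (c = 1/(-83 - 2*7) = 1/(-83 - 14) = 1/(-97) = -1/97 ≈ -0.010309)
(c + 121)² = (-1/97 + 121)² = (11736/97)² = 137733696/9409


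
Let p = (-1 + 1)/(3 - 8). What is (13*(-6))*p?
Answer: 0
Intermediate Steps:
p = 0 (p = 0/(-5) = 0*(-⅕) = 0)
(13*(-6))*p = (13*(-6))*0 = -78*0 = 0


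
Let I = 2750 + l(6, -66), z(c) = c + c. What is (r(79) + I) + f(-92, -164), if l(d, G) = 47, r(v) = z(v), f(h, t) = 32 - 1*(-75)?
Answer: 3062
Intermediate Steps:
f(h, t) = 107 (f(h, t) = 32 + 75 = 107)
z(c) = 2*c
r(v) = 2*v
I = 2797 (I = 2750 + 47 = 2797)
(r(79) + I) + f(-92, -164) = (2*79 + 2797) + 107 = (158 + 2797) + 107 = 2955 + 107 = 3062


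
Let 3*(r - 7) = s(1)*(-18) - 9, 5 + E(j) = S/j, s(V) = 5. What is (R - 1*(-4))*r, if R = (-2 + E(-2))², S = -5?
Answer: -1261/2 ≈ -630.50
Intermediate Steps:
E(j) = -5 - 5/j
R = 81/4 (R = (-2 + (-5 - 5/(-2)))² = (-2 + (-5 - 5*(-½)))² = (-2 + (-5 + 5/2))² = (-2 - 5/2)² = (-9/2)² = 81/4 ≈ 20.250)
r = -26 (r = 7 + (5*(-18) - 9)/3 = 7 + (-90 - 9)/3 = 7 + (⅓)*(-99) = 7 - 33 = -26)
(R - 1*(-4))*r = (81/4 - 1*(-4))*(-26) = (81/4 + 4)*(-26) = (97/4)*(-26) = -1261/2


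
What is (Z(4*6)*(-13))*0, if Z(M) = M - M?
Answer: 0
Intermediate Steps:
Z(M) = 0
(Z(4*6)*(-13))*0 = (0*(-13))*0 = 0*0 = 0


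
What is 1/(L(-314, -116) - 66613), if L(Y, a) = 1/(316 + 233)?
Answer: -549/36570536 ≈ -1.5012e-5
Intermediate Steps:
L(Y, a) = 1/549
1/(L(-314, -116) - 66613) = 1/(1/549 - 66613) = 1/(-36570536/549) = -549/36570536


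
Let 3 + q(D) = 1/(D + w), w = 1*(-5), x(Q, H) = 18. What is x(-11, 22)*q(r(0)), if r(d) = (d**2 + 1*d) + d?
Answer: -288/5 ≈ -57.600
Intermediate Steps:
r(d) = d**2 + 2*d (r(d) = (d**2 + d) + d = (d + d**2) + d = d**2 + 2*d)
w = -5
q(D) = -3 + 1/(-5 + D) (q(D) = -3 + 1/(D - 5) = -3 + 1/(-5 + D))
x(-11, 22)*q(r(0)) = 18*((16 - 0*(2 + 0))/(-5 + 0*(2 + 0))) = 18*((16 - 0*2)/(-5 + 0*2)) = 18*((16 - 3*0)/(-5 + 0)) = 18*((16 + 0)/(-5)) = 18*(-1/5*16) = 18*(-16/5) = -288/5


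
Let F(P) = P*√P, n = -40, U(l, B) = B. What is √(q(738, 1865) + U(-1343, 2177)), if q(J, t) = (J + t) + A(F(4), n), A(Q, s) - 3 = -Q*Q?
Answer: 11*√39 ≈ 68.695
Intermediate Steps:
F(P) = P^(3/2)
A(Q, s) = 3 - Q² (A(Q, s) = 3 - Q*Q = 3 - Q²)
q(J, t) = -61 + J + t (q(J, t) = (J + t) + (3 - (4^(3/2))²) = (J + t) + (3 - 1*8²) = (J + t) + (3 - 1*64) = (J + t) + (3 - 64) = (J + t) - 61 = -61 + J + t)
√(q(738, 1865) + U(-1343, 2177)) = √((-61 + 738 + 1865) + 2177) = √(2542 + 2177) = √4719 = 11*√39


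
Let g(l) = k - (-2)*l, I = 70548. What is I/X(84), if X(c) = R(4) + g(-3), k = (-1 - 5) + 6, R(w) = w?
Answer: -35274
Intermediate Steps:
k = 0 (k = -6 + 6 = 0)
g(l) = 2*l (g(l) = 0 - (-2)*l = 0 + 2*l = 2*l)
X(c) = -2 (X(c) = 4 + 2*(-3) = 4 - 6 = -2)
I/X(84) = 70548/(-2) = 70548*(-½) = -35274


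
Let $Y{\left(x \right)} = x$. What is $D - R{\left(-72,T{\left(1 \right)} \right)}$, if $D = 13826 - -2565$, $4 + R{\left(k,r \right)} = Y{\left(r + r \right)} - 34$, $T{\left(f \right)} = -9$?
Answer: $16447$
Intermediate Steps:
$R{\left(k,r \right)} = -38 + 2 r$ ($R{\left(k,r \right)} = -4 + \left(\left(r + r\right) - 34\right) = -4 + \left(2 r - 34\right) = -4 + \left(-34 + 2 r\right) = -38 + 2 r$)
$D = 16391$ ($D = 13826 + 2565 = 16391$)
$D - R{\left(-72,T{\left(1 \right)} \right)} = 16391 - \left(-38 + 2 \left(-9\right)\right) = 16391 - \left(-38 - 18\right) = 16391 - -56 = 16391 + 56 = 16447$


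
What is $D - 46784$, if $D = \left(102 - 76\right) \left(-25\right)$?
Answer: $-47434$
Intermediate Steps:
$D = -650$ ($D = 26 \left(-25\right) = -650$)
$D - 46784 = -650 - 46784 = -47434$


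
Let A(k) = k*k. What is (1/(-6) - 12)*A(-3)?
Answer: -219/2 ≈ -109.50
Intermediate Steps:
A(k) = k²
(1/(-6) - 12)*A(-3) = (1/(-6) - 12)*(-3)² = (1*(-⅙) - 12)*9 = (-⅙ - 12)*9 = -73/6*9 = -219/2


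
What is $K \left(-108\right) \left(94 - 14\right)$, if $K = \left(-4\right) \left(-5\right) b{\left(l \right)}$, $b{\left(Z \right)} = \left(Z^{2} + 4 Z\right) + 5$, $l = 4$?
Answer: $-6393600$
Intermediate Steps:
$b{\left(Z \right)} = 5 + Z^{2} + 4 Z$
$K = 740$ ($K = \left(-4\right) \left(-5\right) \left(5 + 4^{2} + 4 \cdot 4\right) = 20 \left(5 + 16 + 16\right) = 20 \cdot 37 = 740$)
$K \left(-108\right) \left(94 - 14\right) = 740 \left(-108\right) \left(94 - 14\right) = \left(-79920\right) 80 = -6393600$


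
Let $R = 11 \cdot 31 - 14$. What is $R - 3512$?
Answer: $-3185$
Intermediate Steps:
$R = 327$ ($R = 341 - 14 = 327$)
$R - 3512 = 327 - 3512 = -3185$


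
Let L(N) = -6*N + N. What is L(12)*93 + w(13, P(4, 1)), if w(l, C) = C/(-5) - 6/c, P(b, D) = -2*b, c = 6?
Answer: -27897/5 ≈ -5579.4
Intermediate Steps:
w(l, C) = -1 - C/5 (w(l, C) = C/(-5) - 6/6 = C*(-1/5) - 6*1/6 = -C/5 - 1 = -1 - C/5)
L(N) = -5*N
L(12)*93 + w(13, P(4, 1)) = -5*12*93 + (-1 - (-2)*4/5) = -60*93 + (-1 - 1/5*(-8)) = -5580 + (-1 + 8/5) = -5580 + 3/5 = -27897/5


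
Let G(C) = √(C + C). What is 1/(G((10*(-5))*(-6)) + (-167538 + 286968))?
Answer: 3981/475450810 - √6/1426352430 ≈ 8.3714e-6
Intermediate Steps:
G(C) = √2*√C (G(C) = √(2*C) = √2*√C)
1/(G((10*(-5))*(-6)) + (-167538 + 286968)) = 1/(√2*√((10*(-5))*(-6)) + (-167538 + 286968)) = 1/(√2*√(-50*(-6)) + 119430) = 1/(√2*√300 + 119430) = 1/(√2*(10*√3) + 119430) = 1/(10*√6 + 119430) = 1/(119430 + 10*√6)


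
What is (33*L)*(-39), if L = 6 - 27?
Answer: 27027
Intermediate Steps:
L = -21
(33*L)*(-39) = (33*(-21))*(-39) = -693*(-39) = 27027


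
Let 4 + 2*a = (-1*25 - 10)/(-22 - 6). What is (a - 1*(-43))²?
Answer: 110889/64 ≈ 1732.6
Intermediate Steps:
a = -11/8 (a = -2 + ((-1*25 - 10)/(-22 - 6))/2 = -2 + ((-25 - 10)/(-28))/2 = -2 + (-35*(-1/28))/2 = -2 + (½)*(5/4) = -2 + 5/8 = -11/8 ≈ -1.3750)
(a - 1*(-43))² = (-11/8 - 1*(-43))² = (-11/8 + 43)² = (333/8)² = 110889/64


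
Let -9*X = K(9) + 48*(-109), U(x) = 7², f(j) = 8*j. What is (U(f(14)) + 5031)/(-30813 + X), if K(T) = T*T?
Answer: -7620/45361 ≈ -0.16799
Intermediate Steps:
K(T) = T²
U(x) = 49
X = 1717/3 (X = -(9² + 48*(-109))/9 = -(81 - 5232)/9 = -⅑*(-5151) = 1717/3 ≈ 572.33)
(U(f(14)) + 5031)/(-30813 + X) = (49 + 5031)/(-30813 + 1717/3) = 5080/(-90722/3) = 5080*(-3/90722) = -7620/45361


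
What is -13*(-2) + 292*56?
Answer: 16378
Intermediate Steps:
-13*(-2) + 292*56 = 26 + 16352 = 16378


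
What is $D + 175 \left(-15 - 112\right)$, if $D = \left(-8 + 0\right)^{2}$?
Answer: $-22161$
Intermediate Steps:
$D = 64$ ($D = \left(-8\right)^{2} = 64$)
$D + 175 \left(-15 - 112\right) = 64 + 175 \left(-15 - 112\right) = 64 + 175 \left(-127\right) = 64 - 22225 = -22161$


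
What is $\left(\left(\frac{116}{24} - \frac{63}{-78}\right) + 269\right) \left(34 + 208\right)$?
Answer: $\frac{2592062}{39} \approx 66463.0$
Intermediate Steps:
$\left(\left(\frac{116}{24} - \frac{63}{-78}\right) + 269\right) \left(34 + 208\right) = \left(\left(116 \cdot \frac{1}{24} - - \frac{21}{26}\right) + 269\right) 242 = \left(\left(\frac{29}{6} + \frac{21}{26}\right) + 269\right) 242 = \left(\frac{220}{39} + 269\right) 242 = \frac{10711}{39} \cdot 242 = \frac{2592062}{39}$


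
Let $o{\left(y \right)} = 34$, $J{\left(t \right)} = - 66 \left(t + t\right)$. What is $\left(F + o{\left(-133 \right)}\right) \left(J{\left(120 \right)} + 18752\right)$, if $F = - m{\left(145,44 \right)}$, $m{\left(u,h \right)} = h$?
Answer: $-29120$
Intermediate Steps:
$J{\left(t \right)} = - 132 t$ ($J{\left(t \right)} = - 66 \cdot 2 t = - 132 t$)
$F = -44$ ($F = \left(-1\right) 44 = -44$)
$\left(F + o{\left(-133 \right)}\right) \left(J{\left(120 \right)} + 18752\right) = \left(-44 + 34\right) \left(\left(-132\right) 120 + 18752\right) = - 10 \left(-15840 + 18752\right) = \left(-10\right) 2912 = -29120$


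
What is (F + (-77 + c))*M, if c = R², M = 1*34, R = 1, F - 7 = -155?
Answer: -7616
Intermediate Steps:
F = -148 (F = 7 - 155 = -148)
M = 34
c = 1 (c = 1² = 1)
(F + (-77 + c))*M = (-148 + (-77 + 1))*34 = (-148 - 76)*34 = -224*34 = -7616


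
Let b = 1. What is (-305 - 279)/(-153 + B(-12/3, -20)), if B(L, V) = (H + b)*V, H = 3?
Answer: 584/233 ≈ 2.5064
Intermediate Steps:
B(L, V) = 4*V (B(L, V) = (3 + 1)*V = 4*V)
(-305 - 279)/(-153 + B(-12/3, -20)) = (-305 - 279)/(-153 + 4*(-20)) = -584/(-153 - 80) = -584/(-233) = -584*(-1/233) = 584/233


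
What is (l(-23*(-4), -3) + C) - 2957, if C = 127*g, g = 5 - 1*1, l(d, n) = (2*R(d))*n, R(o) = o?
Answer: -3001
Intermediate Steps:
l(d, n) = 2*d*n (l(d, n) = (2*d)*n = 2*d*n)
g = 4 (g = 5 - 1 = 4)
C = 508 (C = 127*4 = 508)
(l(-23*(-4), -3) + C) - 2957 = (2*(-23*(-4))*(-3) + 508) - 2957 = (2*92*(-3) + 508) - 2957 = (-552 + 508) - 2957 = -44 - 2957 = -3001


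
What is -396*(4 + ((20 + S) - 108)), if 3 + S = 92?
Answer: -1980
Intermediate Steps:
S = 89 (S = -3 + 92 = 89)
-396*(4 + ((20 + S) - 108)) = -396*(4 + ((20 + 89) - 108)) = -396*(4 + (109 - 108)) = -396*(4 + 1) = -396*5 = -1980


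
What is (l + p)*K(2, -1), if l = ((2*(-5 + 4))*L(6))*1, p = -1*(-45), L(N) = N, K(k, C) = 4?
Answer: 132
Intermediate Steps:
p = 45
l = -12 (l = ((2*(-5 + 4))*6)*1 = ((2*(-1))*6)*1 = -2*6*1 = -12*1 = -12)
(l + p)*K(2, -1) = (-12 + 45)*4 = 33*4 = 132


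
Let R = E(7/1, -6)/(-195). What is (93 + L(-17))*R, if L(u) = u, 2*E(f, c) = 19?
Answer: -722/195 ≈ -3.7026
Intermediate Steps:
E(f, c) = 19/2 (E(f, c) = (½)*19 = 19/2)
R = -19/390 (R = (19/2)/(-195) = (19/2)*(-1/195) = -19/390 ≈ -0.048718)
(93 + L(-17))*R = (93 - 17)*(-19/390) = 76*(-19/390) = -722/195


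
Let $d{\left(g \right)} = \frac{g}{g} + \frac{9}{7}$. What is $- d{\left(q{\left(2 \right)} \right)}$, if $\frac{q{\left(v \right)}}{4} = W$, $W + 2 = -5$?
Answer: $- \frac{16}{7} \approx -2.2857$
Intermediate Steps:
$W = -7$ ($W = -2 - 5 = -7$)
$q{\left(v \right)} = -28$ ($q{\left(v \right)} = 4 \left(-7\right) = -28$)
$d{\left(g \right)} = \frac{16}{7}$ ($d{\left(g \right)} = 1 + 9 \cdot \frac{1}{7} = 1 + \frac{9}{7} = \frac{16}{7}$)
$- d{\left(q{\left(2 \right)} \right)} = \left(-1\right) \frac{16}{7} = - \frac{16}{7}$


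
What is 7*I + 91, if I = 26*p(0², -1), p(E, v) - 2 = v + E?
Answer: 273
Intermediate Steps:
p(E, v) = 2 + E + v (p(E, v) = 2 + (v + E) = 2 + (E + v) = 2 + E + v)
I = 26 (I = 26*(2 + 0² - 1) = 26*(2 + 0 - 1) = 26*1 = 26)
7*I + 91 = 7*26 + 91 = 182 + 91 = 273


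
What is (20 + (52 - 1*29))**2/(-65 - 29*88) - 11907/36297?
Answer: -10919308/10554361 ≈ -1.0346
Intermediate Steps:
(20 + (52 - 1*29))**2/(-65 - 29*88) - 11907/36297 = (20 + (52 - 29))**2/(-65 - 2552) - 11907*1/36297 = (20 + 23)**2/(-2617) - 1323/4033 = 43**2*(-1/2617) - 1323/4033 = 1849*(-1/2617) - 1323/4033 = -1849/2617 - 1323/4033 = -10919308/10554361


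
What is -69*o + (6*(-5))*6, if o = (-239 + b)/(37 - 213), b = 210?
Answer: -33681/176 ≈ -191.37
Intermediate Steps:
o = 29/176 (o = (-239 + 210)/(37 - 213) = -29/(-176) = -29*(-1/176) = 29/176 ≈ 0.16477)
-69*o + (6*(-5))*6 = -69*29/176 + (6*(-5))*6 = -2001/176 - 30*6 = -2001/176 - 180 = -33681/176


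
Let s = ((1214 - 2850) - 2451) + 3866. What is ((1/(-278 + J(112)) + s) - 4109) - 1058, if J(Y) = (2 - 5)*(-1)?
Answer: -1481701/275 ≈ -5388.0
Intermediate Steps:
J(Y) = 3 (J(Y) = -3*(-1) = 3)
s = -221 (s = (-1636 - 2451) + 3866 = -4087 + 3866 = -221)
((1/(-278 + J(112)) + s) - 4109) - 1058 = ((1/(-278 + 3) - 221) - 4109) - 1058 = ((1/(-275) - 221) - 4109) - 1058 = ((-1/275 - 221) - 4109) - 1058 = (-60776/275 - 4109) - 1058 = -1190751/275 - 1058 = -1481701/275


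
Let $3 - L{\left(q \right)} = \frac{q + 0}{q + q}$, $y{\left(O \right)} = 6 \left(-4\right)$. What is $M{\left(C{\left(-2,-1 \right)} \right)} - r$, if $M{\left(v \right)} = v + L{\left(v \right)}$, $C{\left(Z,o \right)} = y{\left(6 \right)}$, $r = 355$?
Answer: $- \frac{753}{2} \approx -376.5$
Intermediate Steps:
$y{\left(O \right)} = -24$
$L{\left(q \right)} = \frac{5}{2}$ ($L{\left(q \right)} = 3 - \frac{q + 0}{q + q} = 3 - \frac{q}{2 q} = 3 - q \frac{1}{2 q} = 3 - \frac{1}{2} = \frac{5}{2}$)
$C{\left(Z,o \right)} = -24$
$M{\left(v \right)} = \frac{5}{2} + v$ ($M{\left(v \right)} = v + \frac{5}{2} = \frac{5}{2} + v$)
$M{\left(C{\left(-2,-1 \right)} \right)} - r = \left(\frac{5}{2} - 24\right) - 355 = - \frac{43}{2} - 355 = - \frac{753}{2}$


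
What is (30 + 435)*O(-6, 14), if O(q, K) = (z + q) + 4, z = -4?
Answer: -2790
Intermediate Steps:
O(q, K) = q (O(q, K) = (-4 + q) + 4 = q)
(30 + 435)*O(-6, 14) = (30 + 435)*(-6) = 465*(-6) = -2790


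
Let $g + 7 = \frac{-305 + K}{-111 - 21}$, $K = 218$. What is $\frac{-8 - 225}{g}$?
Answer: $\frac{10252}{279} \approx 36.746$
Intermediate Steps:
$g = - \frac{279}{44}$ ($g = -7 + \frac{-305 + 218}{-111 - 21} = -7 - \frac{87}{-132} = -7 - - \frac{29}{44} = -7 + \frac{29}{44} = - \frac{279}{44} \approx -6.3409$)
$\frac{-8 - 225}{g} = \frac{-8 - 225}{- \frac{279}{44}} = \left(-8 - 225\right) \left(- \frac{44}{279}\right) = \left(-233\right) \left(- \frac{44}{279}\right) = \frac{10252}{279}$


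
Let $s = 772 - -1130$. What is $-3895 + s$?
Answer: $-1993$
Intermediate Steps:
$s = 1902$ ($s = 772 + 1130 = 1902$)
$-3895 + s = -3895 + 1902 = -1993$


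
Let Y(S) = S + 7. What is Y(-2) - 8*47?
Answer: -371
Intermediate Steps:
Y(S) = 7 + S
Y(-2) - 8*47 = (7 - 2) - 8*47 = 5 - 376 = -371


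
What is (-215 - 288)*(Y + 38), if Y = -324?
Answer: 143858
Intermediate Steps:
(-215 - 288)*(Y + 38) = (-215 - 288)*(-324 + 38) = -503*(-286) = 143858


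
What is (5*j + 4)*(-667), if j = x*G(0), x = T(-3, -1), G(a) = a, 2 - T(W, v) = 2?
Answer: -2668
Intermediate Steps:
T(W, v) = 0 (T(W, v) = 2 - 1*2 = 2 - 2 = 0)
x = 0
j = 0 (j = 0*0 = 0)
(5*j + 4)*(-667) = (5*0 + 4)*(-667) = (0 + 4)*(-667) = 4*(-667) = -2668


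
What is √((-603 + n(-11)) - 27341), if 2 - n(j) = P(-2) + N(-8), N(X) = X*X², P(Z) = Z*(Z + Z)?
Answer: I*√27438 ≈ 165.64*I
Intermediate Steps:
P(Z) = 2*Z² (P(Z) = Z*(2*Z) = 2*Z²)
N(X) = X³
n(j) = 506 (n(j) = 2 - (2*(-2)² + (-8)³) = 2 - (2*4 - 512) = 2 - (8 - 512) = 2 - 1*(-504) = 2 + 504 = 506)
√((-603 + n(-11)) - 27341) = √((-603 + 506) - 27341) = √(-97 - 27341) = √(-27438) = I*√27438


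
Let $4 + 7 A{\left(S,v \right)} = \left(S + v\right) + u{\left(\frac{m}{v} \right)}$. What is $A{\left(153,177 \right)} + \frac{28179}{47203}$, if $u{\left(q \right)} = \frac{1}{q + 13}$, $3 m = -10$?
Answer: $\frac{107455440676}{2277591953} \approx 47.179$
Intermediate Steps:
$m = - \frac{10}{3}$ ($m = \frac{1}{3} \left(-10\right) = - \frac{10}{3} \approx -3.3333$)
$u{\left(q \right)} = \frac{1}{13 + q}$
$A{\left(S,v \right)} = - \frac{4}{7} + \frac{S}{7} + \frac{v}{7} + \frac{1}{7 \left(13 - \frac{10}{3 v}\right)}$ ($A{\left(S,v \right)} = - \frac{4}{7} + \frac{\left(S + v\right) + \frac{1}{13 - \frac{10}{3 v}}}{7} = - \frac{4}{7} + \frac{S + v + \frac{1}{13 - \frac{10}{3 v}}}{7} = - \frac{4}{7} + \left(\frac{S}{7} + \frac{v}{7} + \frac{1}{7 \left(13 - \frac{10}{3 v}\right)}\right) = - \frac{4}{7} + \frac{S}{7} + \frac{v}{7} + \frac{1}{7 \left(13 - \frac{10}{3 v}\right)}$)
$A{\left(153,177 \right)} + \frac{28179}{47203} = \frac{3 \cdot 177 + \left(-10 + 39 \cdot 177\right) \left(-4 + 153 + 177\right)}{7 \left(-10 + 39 \cdot 177\right)} + \frac{28179}{47203} = \frac{531 + \left(-10 + 6903\right) 326}{7 \left(-10 + 6903\right)} + 28179 \cdot \frac{1}{47203} = \frac{531 + 6893 \cdot 326}{7 \cdot 6893} + \frac{28179}{47203} = \frac{1}{7} \cdot \frac{1}{6893} \left(531 + 2247118\right) + \frac{28179}{47203} = \frac{1}{7} \cdot \frac{1}{6893} \cdot 2247649 + \frac{28179}{47203} = \frac{2247649}{48251} + \frac{28179}{47203} = \frac{107455440676}{2277591953}$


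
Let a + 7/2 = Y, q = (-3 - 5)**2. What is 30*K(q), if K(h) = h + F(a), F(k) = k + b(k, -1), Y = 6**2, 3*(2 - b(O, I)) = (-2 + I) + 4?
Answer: 2945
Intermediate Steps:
b(O, I) = 4/3 - I/3 (b(O, I) = 2 - ((-2 + I) + 4)/3 = 2 - (2 + I)/3 = 2 + (-2/3 - I/3) = 4/3 - I/3)
q = 64 (q = (-8)**2 = 64)
Y = 36
a = 65/2 (a = -7/2 + 36 = 65/2 ≈ 32.500)
F(k) = 5/3 + k (F(k) = k + (4/3 - 1/3*(-1)) = k + (4/3 + 1/3) = k + 5/3 = 5/3 + k)
K(h) = 205/6 + h (K(h) = h + (5/3 + 65/2) = h + 205/6 = 205/6 + h)
30*K(q) = 30*(205/6 + 64) = 30*(589/6) = 2945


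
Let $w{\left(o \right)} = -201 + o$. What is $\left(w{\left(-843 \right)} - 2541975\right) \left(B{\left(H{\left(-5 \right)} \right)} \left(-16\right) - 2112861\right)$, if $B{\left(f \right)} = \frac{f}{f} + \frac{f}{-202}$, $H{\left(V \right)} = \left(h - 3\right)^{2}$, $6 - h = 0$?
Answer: $\frac{542681538824595}{101} \approx 5.3731 \cdot 10^{12}$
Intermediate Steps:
$h = 6$ ($h = 6 - 0 = 6 + 0 = 6$)
$H{\left(V \right)} = 9$ ($H{\left(V \right)} = \left(6 - 3\right)^{2} = 3^{2} = 9$)
$B{\left(f \right)} = 1 - \frac{f}{202}$ ($B{\left(f \right)} = 1 + f \left(- \frac{1}{202}\right) = 1 - \frac{f}{202}$)
$\left(w{\left(-843 \right)} - 2541975\right) \left(B{\left(H{\left(-5 \right)} \right)} \left(-16\right) - 2112861\right) = \left(\left(-201 - 843\right) - 2541975\right) \left(\left(1 - \frac{9}{202}\right) \left(-16\right) - 2112861\right) = \left(-1044 - 2541975\right) \left(\left(1 - \frac{9}{202}\right) \left(-16\right) - 2112861\right) = - 2543019 \left(\frac{193}{202} \left(-16\right) - 2112861\right) = - 2543019 \left(- \frac{1544}{101} - 2112861\right) = \left(-2543019\right) \left(- \frac{213400505}{101}\right) = \frac{542681538824595}{101}$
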